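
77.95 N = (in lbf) 17.52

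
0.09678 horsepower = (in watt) 72.17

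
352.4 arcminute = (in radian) 0.1025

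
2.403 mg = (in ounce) 8.476e-05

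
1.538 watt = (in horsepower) 0.002062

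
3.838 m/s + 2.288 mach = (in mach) 2.299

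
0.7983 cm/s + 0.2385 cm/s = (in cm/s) 1.037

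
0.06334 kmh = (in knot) 0.0342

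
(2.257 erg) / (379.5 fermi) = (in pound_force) 1.337e+05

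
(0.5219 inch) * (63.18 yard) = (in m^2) 0.7658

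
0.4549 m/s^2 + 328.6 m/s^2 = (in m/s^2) 329.1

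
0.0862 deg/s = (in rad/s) 0.001504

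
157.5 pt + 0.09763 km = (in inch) 3846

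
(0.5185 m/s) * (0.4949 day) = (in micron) 2.217e+10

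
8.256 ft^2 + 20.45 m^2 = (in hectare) 0.002122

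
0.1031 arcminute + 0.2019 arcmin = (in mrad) 0.08872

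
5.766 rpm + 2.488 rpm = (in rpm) 8.254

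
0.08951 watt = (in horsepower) 0.00012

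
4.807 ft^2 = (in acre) 0.0001104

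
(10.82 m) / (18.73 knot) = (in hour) 0.0003119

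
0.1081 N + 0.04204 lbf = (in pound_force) 0.06634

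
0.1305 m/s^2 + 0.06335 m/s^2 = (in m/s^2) 0.1939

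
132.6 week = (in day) 928.2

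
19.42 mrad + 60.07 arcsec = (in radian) 0.01971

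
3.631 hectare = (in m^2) 3.631e+04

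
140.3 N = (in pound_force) 31.54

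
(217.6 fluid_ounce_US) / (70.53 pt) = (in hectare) 2.586e-05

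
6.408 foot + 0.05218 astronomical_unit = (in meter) 7.806e+09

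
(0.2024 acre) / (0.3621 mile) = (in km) 0.001406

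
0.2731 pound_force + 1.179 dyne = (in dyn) 1.215e+05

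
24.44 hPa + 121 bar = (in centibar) 1.21e+04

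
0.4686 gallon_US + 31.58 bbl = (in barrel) 31.59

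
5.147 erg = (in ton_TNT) 1.23e-16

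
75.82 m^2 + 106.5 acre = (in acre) 106.5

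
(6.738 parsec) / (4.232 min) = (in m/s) 8.188e+14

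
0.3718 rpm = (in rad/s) 0.03893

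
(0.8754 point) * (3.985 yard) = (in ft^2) 0.01211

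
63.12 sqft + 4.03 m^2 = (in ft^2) 106.5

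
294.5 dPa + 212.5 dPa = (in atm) 0.0005004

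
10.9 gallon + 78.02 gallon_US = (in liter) 336.6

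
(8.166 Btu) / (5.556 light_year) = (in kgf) 1.671e-14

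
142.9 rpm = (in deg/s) 857.4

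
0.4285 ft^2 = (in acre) 9.837e-06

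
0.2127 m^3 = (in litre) 212.7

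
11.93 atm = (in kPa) 1209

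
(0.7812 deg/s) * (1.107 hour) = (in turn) 8.648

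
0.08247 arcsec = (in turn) 6.363e-08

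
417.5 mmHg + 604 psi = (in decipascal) 4.22e+07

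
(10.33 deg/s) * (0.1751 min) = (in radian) 1.894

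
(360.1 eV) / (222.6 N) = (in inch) 1.02e-17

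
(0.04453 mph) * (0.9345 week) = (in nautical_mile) 6.075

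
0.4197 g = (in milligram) 419.7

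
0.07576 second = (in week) 1.253e-07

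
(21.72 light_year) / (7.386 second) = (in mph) 6.223e+16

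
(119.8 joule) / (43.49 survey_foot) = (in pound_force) 2.032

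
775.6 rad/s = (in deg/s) 4.444e+04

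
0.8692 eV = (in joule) 1.393e-19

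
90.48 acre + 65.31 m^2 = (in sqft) 3.942e+06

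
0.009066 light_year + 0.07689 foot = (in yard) 9.38e+13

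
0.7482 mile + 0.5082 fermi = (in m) 1204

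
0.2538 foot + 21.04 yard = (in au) 1.291e-10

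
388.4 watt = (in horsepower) 0.5209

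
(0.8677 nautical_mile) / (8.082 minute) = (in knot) 6.442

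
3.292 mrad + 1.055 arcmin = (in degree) 0.2062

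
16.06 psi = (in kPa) 110.7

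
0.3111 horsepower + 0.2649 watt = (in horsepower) 0.3115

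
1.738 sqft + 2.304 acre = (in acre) 2.304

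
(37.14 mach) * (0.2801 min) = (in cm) 2.125e+07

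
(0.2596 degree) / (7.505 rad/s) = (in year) 1.914e-11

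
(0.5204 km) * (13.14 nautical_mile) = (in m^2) 1.266e+07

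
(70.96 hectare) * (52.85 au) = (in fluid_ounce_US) 1.897e+23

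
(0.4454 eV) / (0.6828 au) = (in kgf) 7.124e-32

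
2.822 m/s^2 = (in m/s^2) 2.822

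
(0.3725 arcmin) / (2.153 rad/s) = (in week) 8.321e-11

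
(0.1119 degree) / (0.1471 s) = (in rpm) 0.1268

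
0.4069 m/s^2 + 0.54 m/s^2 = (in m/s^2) 0.9469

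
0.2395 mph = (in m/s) 0.1071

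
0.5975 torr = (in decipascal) 796.6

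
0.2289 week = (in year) 0.00439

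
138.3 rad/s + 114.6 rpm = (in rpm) 1435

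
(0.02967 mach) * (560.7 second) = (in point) 1.606e+07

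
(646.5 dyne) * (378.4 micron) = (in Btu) 2.319e-09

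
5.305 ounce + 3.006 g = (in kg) 0.1534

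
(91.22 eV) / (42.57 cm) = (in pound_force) 7.718e-18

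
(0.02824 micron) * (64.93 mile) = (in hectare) 2.951e-07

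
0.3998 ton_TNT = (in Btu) 1.585e+06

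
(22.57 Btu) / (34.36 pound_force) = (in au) 1.041e-09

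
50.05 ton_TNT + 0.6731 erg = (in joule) 2.094e+11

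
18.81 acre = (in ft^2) 8.194e+05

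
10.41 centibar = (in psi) 1.51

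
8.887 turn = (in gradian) 3555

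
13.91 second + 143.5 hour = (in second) 5.166e+05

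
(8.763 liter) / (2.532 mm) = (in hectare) 0.0003461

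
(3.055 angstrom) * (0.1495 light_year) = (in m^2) 4.321e+05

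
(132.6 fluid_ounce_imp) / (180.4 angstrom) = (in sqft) 2.248e+06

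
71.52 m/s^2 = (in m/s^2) 71.52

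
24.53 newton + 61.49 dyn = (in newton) 24.53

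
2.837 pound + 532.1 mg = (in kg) 1.287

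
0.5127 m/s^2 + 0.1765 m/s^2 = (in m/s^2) 0.6892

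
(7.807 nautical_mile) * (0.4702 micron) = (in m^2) 0.006798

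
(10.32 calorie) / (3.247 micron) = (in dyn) 1.33e+12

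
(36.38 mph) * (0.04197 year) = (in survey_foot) 7.062e+07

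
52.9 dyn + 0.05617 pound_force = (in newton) 0.2504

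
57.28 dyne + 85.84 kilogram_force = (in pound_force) 189.2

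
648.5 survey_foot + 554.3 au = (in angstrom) 8.292e+23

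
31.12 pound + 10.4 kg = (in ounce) 864.8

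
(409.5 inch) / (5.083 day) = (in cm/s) 0.002368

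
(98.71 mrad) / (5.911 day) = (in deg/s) 1.107e-05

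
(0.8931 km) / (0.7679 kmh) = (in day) 0.04846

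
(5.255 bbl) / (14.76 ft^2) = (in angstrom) 6.093e+09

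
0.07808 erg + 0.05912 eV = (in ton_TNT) 1.866e-18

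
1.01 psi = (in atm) 0.06873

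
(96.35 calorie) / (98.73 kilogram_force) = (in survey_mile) 0.0002587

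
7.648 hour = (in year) 0.0008731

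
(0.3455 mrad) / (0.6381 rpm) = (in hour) 1.436e-06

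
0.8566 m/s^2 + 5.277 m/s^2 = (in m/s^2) 6.134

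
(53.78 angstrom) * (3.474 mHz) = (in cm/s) 1.868e-09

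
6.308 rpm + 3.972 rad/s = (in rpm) 44.24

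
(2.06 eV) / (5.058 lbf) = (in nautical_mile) 7.921e-24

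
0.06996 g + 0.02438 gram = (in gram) 0.09434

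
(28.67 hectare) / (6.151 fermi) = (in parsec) 1511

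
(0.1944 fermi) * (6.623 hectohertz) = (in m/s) 1.288e-13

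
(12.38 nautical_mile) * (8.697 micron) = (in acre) 4.927e-05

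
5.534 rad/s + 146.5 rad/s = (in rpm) 1452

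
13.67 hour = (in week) 0.08137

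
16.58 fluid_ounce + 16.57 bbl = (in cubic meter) 2.635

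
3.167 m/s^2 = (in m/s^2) 3.167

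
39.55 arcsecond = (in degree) 0.01099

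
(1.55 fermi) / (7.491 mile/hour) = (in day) 5.357e-21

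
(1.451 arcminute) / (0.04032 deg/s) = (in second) 0.5998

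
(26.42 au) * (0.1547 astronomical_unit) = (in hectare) 9.147e+18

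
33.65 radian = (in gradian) 2142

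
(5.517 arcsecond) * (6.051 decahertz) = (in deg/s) 0.09273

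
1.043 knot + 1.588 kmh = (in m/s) 0.9777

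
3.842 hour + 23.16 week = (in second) 1.402e+07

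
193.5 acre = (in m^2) 7.831e+05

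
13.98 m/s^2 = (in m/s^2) 13.98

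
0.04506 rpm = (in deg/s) 0.2704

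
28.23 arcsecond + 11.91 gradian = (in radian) 0.1872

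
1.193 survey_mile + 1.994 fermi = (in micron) 1.92e+09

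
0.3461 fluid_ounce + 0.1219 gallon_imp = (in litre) 0.5644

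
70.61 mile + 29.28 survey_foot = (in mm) 1.136e+08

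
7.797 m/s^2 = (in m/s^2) 7.797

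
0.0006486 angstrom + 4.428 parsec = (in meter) 1.366e+17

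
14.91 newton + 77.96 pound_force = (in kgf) 36.88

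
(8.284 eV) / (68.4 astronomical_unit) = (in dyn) 1.297e-26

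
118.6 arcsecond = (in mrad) 0.575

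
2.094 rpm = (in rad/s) 0.2193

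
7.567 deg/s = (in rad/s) 0.1321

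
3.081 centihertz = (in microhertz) 3.081e+04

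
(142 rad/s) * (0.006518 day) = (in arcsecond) 1.649e+10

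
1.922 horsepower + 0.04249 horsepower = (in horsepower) 1.964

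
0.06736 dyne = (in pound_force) 1.514e-07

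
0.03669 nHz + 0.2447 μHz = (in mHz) 0.0002447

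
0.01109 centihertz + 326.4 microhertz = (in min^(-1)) 0.02624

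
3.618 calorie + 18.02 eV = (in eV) 9.448e+19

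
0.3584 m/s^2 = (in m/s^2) 0.3584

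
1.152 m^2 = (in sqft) 12.4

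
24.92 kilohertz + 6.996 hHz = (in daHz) 2562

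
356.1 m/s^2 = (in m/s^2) 356.1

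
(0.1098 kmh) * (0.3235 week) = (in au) 3.989e-08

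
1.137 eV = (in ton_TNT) 4.354e-29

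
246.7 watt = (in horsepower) 0.3308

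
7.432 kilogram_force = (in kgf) 7.432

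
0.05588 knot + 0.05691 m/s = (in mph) 0.1916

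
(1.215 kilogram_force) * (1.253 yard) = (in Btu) 0.01294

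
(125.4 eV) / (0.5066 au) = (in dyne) 2.651e-23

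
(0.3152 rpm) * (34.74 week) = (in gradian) 4.415e+07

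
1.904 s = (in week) 3.148e-06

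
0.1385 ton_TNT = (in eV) 3.617e+27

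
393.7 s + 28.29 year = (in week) 1475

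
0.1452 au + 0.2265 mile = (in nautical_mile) 1.173e+07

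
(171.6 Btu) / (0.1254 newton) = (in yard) 1.579e+06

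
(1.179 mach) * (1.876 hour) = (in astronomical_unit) 1.812e-05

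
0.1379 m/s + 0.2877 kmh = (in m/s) 0.2178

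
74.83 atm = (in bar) 75.82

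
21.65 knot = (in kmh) 40.1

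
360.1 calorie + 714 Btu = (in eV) 4.711e+24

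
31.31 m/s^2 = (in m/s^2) 31.31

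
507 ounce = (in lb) 31.69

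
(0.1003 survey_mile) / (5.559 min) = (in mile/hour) 1.083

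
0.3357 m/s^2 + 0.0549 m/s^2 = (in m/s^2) 0.3906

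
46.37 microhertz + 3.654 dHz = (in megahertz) 3.654e-07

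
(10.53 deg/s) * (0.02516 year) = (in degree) 8.355e+06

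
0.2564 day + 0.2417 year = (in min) 1.274e+05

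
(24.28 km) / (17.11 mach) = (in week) 6.891e-06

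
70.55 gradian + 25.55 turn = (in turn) 25.73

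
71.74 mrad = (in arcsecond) 1.48e+04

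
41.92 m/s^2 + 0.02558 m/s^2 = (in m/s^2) 41.95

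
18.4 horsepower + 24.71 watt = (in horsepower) 18.43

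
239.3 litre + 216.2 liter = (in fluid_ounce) 1.54e+04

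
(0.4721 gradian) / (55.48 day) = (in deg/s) 8.864e-08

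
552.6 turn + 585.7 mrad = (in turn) 552.7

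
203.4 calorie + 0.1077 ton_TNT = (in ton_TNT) 0.1077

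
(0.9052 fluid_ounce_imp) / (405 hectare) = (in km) 6.35e-15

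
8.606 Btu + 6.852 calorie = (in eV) 5.685e+22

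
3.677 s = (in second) 3.677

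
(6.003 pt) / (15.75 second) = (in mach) 3.949e-07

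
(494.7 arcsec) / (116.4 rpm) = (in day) 2.277e-09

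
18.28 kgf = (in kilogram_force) 18.28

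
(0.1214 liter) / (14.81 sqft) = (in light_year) 9.326e-21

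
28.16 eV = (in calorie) 1.078e-18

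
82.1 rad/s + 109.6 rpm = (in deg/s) 5362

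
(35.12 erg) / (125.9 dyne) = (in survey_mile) 1.733e-06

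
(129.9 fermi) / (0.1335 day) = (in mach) 3.307e-20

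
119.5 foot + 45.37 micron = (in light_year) 3.85e-15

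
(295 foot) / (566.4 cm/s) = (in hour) 0.00441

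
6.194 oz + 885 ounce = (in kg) 25.26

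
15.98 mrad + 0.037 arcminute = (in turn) 0.002545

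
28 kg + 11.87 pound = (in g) 3.338e+04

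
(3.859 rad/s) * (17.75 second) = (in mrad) 6.85e+04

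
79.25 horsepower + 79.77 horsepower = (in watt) 1.186e+05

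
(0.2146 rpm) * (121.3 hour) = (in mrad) 9.813e+06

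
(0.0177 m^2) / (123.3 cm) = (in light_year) 1.517e-18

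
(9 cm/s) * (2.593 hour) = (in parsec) 2.723e-14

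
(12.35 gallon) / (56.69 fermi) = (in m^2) 8.247e+11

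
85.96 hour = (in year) 0.009813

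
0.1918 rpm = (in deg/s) 1.151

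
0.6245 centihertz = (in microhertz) 6245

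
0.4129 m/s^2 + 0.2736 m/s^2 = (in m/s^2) 0.6865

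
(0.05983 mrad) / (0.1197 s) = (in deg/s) 0.02864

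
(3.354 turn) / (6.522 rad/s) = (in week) 5.343e-06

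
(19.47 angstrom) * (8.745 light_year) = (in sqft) 1.734e+09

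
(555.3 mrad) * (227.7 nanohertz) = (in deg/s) 7.245e-06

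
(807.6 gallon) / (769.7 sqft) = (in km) 4.275e-05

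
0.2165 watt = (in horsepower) 0.0002903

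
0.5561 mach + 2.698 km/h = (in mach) 0.5583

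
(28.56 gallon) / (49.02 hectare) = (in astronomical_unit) 1.474e-18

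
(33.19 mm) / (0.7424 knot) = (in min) 0.001448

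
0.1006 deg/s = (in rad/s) 0.001756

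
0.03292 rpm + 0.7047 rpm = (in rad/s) 0.07724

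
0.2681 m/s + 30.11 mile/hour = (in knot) 26.69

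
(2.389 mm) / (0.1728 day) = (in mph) 3.579e-07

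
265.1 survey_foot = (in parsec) 2.619e-15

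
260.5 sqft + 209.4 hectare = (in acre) 517.4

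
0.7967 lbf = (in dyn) 3.544e+05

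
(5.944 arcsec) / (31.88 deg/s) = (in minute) 8.632e-07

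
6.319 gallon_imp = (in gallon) 7.589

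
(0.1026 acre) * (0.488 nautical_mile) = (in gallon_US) 9.913e+07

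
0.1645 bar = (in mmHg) 123.4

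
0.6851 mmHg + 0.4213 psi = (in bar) 0.02996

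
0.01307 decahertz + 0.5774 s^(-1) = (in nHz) 7.081e+08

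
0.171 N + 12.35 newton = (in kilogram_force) 1.277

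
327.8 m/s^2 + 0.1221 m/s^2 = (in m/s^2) 327.9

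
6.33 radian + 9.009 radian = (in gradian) 976.5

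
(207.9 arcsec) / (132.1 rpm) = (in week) 1.205e-10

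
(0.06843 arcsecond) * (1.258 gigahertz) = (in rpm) 3985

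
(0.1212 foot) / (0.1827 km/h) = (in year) 2.308e-08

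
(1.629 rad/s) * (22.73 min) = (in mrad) 2.222e+06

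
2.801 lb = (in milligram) 1.271e+06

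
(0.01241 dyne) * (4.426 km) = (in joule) 0.0005493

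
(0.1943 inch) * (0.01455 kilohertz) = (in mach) 0.0002109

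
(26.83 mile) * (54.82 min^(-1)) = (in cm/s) 3.945e+06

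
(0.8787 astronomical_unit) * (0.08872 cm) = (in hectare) 1.166e+04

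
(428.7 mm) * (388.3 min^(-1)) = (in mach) 0.008148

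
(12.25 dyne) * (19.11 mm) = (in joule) 2.341e-06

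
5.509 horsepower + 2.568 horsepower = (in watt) 6023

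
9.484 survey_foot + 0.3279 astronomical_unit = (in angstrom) 4.905e+20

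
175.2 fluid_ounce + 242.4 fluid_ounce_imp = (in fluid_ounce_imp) 424.8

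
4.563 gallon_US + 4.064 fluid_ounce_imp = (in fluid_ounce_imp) 612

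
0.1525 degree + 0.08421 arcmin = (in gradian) 0.171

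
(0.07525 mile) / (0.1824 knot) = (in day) 0.01494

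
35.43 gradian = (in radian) 0.5565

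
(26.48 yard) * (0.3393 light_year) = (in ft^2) 8.366e+17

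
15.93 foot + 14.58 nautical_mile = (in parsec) 8.752e-13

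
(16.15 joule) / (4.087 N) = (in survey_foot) 12.96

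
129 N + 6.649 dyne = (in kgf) 13.15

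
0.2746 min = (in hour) 0.004577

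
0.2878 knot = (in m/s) 0.1481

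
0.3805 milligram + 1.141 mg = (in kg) 1.521e-06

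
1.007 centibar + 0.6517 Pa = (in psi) 0.1461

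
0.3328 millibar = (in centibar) 0.03328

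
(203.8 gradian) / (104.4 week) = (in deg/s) 2.905e-06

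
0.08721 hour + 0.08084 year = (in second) 2.55e+06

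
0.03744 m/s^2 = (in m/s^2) 0.03744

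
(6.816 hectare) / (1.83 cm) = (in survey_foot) 1.222e+07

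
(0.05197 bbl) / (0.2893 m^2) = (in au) 1.909e-13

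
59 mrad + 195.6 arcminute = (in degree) 6.64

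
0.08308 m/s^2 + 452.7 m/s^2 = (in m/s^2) 452.8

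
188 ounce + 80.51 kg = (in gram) 8.584e+04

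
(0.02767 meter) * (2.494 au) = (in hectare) 1.032e+06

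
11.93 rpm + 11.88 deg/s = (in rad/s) 1.457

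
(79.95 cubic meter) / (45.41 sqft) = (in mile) 0.01178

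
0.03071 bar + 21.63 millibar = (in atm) 0.05166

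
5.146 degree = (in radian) 0.08981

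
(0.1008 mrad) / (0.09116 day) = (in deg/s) 7.333e-07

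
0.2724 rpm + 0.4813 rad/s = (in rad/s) 0.5098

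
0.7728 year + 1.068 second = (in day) 282.1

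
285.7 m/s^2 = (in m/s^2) 285.7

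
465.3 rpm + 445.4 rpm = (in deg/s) 5464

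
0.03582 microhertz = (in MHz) 3.582e-14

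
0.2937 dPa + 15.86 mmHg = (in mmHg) 15.86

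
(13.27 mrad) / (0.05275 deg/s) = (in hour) 0.004004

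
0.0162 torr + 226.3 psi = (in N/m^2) 1.56e+06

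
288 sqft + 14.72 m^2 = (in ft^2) 446.4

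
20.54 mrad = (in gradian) 1.308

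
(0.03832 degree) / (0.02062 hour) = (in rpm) 8.604e-05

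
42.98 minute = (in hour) 0.7163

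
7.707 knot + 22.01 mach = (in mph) 1.677e+04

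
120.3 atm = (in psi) 1768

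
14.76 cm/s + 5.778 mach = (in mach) 5.778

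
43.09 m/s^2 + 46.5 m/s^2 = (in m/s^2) 89.59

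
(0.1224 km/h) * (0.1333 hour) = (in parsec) 5.288e-16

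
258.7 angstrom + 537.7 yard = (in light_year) 5.197e-14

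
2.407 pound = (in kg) 1.092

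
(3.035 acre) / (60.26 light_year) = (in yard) 2.356e-14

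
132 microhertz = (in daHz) 1.32e-05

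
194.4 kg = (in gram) 1.944e+05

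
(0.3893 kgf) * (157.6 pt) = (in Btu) 0.0002012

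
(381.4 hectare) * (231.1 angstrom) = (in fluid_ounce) 2980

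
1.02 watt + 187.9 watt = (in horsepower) 0.2533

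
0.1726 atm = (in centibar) 17.49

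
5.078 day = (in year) 0.01391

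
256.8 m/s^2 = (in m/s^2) 256.8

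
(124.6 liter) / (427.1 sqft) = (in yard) 0.003434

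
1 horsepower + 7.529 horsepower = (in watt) 6360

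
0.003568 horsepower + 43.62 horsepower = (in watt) 3.253e+04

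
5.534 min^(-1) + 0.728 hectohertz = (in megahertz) 7.289e-05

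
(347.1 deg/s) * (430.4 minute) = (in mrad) 1.564e+08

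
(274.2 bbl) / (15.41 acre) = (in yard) 0.0007645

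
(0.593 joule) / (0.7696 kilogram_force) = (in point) 222.7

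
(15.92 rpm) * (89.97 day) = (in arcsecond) 2.673e+12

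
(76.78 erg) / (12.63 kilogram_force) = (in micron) 0.06199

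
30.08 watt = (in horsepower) 0.04034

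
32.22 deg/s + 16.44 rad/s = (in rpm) 162.4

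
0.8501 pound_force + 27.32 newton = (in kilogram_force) 3.171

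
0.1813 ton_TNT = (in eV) 4.735e+27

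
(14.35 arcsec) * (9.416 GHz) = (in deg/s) 3.753e+07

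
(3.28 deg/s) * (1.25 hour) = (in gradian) 1.64e+04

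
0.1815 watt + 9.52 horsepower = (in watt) 7099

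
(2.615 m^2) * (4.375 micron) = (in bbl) 7.196e-05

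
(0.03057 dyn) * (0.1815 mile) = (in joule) 8.929e-05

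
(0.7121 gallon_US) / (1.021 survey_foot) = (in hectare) 8.662e-07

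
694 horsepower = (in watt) 5.175e+05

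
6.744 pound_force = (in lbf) 6.744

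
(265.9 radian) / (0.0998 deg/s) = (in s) 1.527e+05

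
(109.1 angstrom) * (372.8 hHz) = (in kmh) 0.001464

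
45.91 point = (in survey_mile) 1.006e-05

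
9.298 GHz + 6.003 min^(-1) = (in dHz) 9.298e+10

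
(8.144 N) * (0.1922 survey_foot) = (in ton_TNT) 1.14e-10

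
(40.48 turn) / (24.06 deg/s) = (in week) 0.001001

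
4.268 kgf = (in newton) 41.85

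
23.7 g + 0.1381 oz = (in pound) 0.06088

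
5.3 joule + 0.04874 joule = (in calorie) 1.278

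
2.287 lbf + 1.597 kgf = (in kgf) 2.634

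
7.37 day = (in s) 6.368e+05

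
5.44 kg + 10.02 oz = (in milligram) 5.724e+06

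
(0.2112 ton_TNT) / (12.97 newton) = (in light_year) 7.201e-09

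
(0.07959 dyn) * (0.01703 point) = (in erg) 4.782e-05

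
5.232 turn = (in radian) 32.87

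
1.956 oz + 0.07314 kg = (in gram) 128.6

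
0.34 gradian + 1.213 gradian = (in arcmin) 83.86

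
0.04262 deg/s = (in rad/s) 0.0007439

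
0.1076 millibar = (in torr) 0.08071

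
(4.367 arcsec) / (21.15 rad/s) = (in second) 1.001e-06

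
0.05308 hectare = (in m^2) 530.8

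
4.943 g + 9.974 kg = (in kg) 9.979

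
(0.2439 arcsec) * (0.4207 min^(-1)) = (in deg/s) 4.75e-07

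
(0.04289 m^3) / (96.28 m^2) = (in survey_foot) 0.001462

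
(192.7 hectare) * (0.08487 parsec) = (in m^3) 5.046e+21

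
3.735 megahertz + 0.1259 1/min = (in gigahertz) 0.003735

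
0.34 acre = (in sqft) 1.481e+04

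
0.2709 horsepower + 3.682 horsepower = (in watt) 2948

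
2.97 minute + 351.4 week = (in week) 351.4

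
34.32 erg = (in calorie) 8.203e-07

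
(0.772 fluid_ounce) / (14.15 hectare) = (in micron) 0.0001613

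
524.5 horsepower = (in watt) 3.911e+05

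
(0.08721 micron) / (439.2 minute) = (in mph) 7.403e-12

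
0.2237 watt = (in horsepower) 0.0003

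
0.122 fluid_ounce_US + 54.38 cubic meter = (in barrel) 342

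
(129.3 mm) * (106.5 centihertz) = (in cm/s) 13.77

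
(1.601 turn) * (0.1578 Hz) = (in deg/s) 90.95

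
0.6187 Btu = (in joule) 652.8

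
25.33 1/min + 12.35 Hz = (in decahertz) 1.277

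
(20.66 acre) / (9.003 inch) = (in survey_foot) 1.2e+06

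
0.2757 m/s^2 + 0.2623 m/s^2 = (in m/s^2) 0.538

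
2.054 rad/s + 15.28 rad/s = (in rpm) 165.5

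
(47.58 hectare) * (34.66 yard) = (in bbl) 9.485e+07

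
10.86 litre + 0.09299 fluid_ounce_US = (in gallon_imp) 2.389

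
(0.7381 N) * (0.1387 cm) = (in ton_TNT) 2.447e-13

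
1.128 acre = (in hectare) 0.4565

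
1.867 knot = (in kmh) 3.458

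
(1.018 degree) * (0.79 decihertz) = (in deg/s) 0.08042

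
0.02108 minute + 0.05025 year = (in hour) 440.2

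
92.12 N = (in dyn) 9.212e+06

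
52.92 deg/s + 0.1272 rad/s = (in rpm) 10.03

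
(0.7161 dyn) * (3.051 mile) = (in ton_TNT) 8.404e-12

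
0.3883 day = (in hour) 9.319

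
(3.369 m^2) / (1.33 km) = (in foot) 0.008311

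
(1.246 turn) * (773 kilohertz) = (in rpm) 5.779e+07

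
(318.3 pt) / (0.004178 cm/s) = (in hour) 0.7466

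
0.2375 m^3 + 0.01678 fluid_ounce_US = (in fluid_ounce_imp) 8359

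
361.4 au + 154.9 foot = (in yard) 5.913e+13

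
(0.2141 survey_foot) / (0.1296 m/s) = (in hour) 0.0001399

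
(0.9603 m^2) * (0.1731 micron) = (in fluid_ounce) 0.005621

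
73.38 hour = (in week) 0.4368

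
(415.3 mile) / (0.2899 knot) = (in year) 0.1421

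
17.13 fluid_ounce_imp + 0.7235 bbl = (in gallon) 30.52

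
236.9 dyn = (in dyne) 236.9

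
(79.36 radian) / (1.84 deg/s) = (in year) 7.836e-05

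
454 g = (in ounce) 16.01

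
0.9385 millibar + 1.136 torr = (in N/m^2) 245.3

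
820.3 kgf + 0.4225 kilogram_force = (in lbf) 1809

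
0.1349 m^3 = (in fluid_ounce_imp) 4748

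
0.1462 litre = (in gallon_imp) 0.03216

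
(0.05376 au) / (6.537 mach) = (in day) 41.82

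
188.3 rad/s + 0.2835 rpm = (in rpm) 1798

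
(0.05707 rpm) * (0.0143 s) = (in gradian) 0.005441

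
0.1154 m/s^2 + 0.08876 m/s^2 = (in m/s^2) 0.2042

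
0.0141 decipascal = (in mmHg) 1.058e-05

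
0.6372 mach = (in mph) 485.3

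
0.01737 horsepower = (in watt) 12.95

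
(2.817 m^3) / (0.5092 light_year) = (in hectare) 5.848e-20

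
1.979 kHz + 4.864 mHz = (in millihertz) 1.979e+06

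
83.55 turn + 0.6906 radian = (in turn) 83.66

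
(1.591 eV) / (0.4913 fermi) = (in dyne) 51.88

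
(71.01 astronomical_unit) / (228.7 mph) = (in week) 1.718e+05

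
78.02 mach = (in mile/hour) 5.943e+04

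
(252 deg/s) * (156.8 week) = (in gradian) 2.655e+10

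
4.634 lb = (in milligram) 2.102e+06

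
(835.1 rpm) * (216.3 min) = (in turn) 1.806e+05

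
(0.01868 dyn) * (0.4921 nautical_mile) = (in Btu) 1.614e-07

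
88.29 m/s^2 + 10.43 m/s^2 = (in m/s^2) 98.72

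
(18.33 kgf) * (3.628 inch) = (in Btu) 0.0157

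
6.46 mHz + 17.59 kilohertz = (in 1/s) 1.759e+04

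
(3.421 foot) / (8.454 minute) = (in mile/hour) 0.004598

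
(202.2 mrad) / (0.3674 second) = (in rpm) 5.255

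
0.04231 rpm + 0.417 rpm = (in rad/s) 0.0481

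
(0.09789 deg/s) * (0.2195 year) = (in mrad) 1.183e+07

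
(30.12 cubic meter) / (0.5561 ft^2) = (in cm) 5.83e+04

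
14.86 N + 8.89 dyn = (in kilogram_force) 1.515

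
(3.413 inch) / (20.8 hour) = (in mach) 3.4e-09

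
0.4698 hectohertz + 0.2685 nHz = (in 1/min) 2819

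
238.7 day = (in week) 34.1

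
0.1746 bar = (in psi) 2.532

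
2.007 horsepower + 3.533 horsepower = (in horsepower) 5.54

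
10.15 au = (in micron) 1.518e+18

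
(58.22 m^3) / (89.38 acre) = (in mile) 1e-07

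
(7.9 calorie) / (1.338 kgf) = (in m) 2.519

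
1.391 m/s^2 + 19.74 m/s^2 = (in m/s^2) 21.13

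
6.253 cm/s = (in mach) 0.0001836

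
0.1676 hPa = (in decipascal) 167.6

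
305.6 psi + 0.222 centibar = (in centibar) 2107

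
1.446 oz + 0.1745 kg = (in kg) 0.2155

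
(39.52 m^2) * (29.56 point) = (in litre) 412.1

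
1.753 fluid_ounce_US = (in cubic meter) 5.184e-05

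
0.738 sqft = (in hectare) 6.856e-06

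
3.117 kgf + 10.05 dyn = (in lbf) 6.872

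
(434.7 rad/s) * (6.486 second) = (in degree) 1.615e+05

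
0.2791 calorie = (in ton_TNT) 2.791e-10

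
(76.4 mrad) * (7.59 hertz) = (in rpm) 5.537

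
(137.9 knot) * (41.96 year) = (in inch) 3.696e+12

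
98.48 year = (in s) 3.106e+09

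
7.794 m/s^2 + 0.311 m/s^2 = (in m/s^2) 8.105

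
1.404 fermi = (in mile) 8.724e-19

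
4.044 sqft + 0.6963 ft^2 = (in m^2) 0.4404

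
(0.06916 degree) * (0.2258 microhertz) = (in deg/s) 1.562e-08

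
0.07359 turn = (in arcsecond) 9.537e+04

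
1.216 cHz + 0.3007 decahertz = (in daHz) 0.3019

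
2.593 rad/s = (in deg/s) 148.6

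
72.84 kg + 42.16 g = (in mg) 7.288e+07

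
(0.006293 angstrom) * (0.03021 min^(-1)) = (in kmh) 1.141e-15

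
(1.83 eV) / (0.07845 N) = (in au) 2.498e-29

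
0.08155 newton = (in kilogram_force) 0.008316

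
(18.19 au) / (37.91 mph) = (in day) 1.858e+06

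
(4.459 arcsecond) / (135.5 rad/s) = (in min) 2.659e-09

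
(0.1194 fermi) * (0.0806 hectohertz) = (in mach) 2.826e-18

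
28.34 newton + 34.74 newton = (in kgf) 6.432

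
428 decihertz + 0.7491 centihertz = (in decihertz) 428.1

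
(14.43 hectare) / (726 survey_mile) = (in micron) 1.235e+05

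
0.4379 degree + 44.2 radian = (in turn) 7.036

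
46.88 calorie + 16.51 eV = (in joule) 196.1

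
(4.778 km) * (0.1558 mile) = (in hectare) 119.8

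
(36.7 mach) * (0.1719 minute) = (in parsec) 4.177e-12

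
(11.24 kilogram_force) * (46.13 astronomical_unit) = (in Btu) 7.21e+11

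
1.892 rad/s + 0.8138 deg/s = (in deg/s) 109.2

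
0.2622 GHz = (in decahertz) 2.622e+07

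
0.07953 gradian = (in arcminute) 4.295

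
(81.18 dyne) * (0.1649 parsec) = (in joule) 4.131e+12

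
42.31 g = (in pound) 0.09328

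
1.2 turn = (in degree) 432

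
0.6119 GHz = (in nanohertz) 6.119e+17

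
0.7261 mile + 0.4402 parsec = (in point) 3.85e+19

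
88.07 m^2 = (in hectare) 0.008807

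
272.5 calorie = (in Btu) 1.081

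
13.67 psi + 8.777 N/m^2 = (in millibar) 942.6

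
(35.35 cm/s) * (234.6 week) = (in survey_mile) 3.117e+04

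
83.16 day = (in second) 7.185e+06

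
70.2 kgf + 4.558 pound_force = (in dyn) 7.087e+07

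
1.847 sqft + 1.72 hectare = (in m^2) 1.72e+04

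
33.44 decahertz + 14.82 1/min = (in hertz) 334.6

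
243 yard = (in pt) 6.299e+05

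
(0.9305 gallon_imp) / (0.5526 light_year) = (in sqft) 8.709e-18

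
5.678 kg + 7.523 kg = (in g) 1.32e+04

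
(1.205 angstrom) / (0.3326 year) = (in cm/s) 1.149e-15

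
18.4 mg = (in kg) 1.84e-05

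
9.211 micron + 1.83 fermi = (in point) 0.02611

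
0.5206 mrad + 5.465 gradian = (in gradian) 5.498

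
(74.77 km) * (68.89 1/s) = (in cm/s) 5.151e+08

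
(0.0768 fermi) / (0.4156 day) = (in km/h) 7.7e-21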